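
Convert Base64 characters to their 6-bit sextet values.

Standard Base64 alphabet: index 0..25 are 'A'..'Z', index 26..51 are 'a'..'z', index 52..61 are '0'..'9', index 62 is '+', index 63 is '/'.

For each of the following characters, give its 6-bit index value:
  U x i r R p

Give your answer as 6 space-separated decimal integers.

'U': A..Z range, ord('U') − ord('A') = 20
'x': a..z range, 26 + ord('x') − ord('a') = 49
'i': a..z range, 26 + ord('i') − ord('a') = 34
'r': a..z range, 26 + ord('r') − ord('a') = 43
'R': A..Z range, ord('R') − ord('A') = 17
'p': a..z range, 26 + ord('p') − ord('a') = 41

Answer: 20 49 34 43 17 41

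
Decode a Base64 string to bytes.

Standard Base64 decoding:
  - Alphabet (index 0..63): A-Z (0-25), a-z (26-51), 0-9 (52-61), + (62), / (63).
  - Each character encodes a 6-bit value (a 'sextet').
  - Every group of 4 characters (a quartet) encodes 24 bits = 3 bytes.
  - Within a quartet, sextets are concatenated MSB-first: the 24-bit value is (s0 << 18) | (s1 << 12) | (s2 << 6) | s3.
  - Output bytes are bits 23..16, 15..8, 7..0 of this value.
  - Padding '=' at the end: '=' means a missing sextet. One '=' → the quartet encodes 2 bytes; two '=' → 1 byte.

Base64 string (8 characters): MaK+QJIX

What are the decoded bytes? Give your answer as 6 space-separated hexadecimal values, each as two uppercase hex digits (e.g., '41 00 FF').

After char 0 ('M'=12): chars_in_quartet=1 acc=0xC bytes_emitted=0
After char 1 ('a'=26): chars_in_quartet=2 acc=0x31A bytes_emitted=0
After char 2 ('K'=10): chars_in_quartet=3 acc=0xC68A bytes_emitted=0
After char 3 ('+'=62): chars_in_quartet=4 acc=0x31A2BE -> emit 31 A2 BE, reset; bytes_emitted=3
After char 4 ('Q'=16): chars_in_quartet=1 acc=0x10 bytes_emitted=3
After char 5 ('J'=9): chars_in_quartet=2 acc=0x409 bytes_emitted=3
After char 6 ('I'=8): chars_in_quartet=3 acc=0x10248 bytes_emitted=3
After char 7 ('X'=23): chars_in_quartet=4 acc=0x409217 -> emit 40 92 17, reset; bytes_emitted=6

Answer: 31 A2 BE 40 92 17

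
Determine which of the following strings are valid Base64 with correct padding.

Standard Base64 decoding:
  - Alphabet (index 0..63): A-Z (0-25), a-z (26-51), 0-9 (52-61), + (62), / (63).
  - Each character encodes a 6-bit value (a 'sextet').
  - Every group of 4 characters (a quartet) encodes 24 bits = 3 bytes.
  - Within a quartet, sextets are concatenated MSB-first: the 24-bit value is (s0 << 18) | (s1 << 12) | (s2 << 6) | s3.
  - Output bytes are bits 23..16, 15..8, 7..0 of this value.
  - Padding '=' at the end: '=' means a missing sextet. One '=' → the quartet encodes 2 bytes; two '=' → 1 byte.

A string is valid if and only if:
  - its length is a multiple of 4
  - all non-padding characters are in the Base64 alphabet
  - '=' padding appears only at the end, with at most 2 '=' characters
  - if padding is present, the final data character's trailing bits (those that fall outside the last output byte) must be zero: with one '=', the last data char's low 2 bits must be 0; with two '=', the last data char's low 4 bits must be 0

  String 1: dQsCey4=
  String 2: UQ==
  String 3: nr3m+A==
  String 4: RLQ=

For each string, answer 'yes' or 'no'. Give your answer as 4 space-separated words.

Answer: yes yes yes yes

Derivation:
String 1: 'dQsCey4=' → valid
String 2: 'UQ==' → valid
String 3: 'nr3m+A==' → valid
String 4: 'RLQ=' → valid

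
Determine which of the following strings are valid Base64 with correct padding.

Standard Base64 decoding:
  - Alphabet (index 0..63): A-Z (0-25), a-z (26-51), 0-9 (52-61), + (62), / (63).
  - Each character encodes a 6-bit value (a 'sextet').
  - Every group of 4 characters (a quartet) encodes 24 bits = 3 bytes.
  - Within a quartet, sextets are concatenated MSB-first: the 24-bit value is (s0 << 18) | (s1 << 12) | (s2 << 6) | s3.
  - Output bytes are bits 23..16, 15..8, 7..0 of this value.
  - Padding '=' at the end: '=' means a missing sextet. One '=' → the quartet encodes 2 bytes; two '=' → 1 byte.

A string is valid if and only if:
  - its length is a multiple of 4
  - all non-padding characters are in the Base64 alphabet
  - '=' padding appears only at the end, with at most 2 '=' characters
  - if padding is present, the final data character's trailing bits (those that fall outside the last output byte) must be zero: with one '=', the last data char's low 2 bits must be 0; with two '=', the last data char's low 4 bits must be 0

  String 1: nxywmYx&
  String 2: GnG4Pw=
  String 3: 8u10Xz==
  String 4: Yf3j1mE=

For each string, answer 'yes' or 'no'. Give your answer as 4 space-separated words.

Answer: no no no yes

Derivation:
String 1: 'nxywmYx&' → invalid (bad char(s): ['&'])
String 2: 'GnG4Pw=' → invalid (len=7 not mult of 4)
String 3: '8u10Xz==' → invalid (bad trailing bits)
String 4: 'Yf3j1mE=' → valid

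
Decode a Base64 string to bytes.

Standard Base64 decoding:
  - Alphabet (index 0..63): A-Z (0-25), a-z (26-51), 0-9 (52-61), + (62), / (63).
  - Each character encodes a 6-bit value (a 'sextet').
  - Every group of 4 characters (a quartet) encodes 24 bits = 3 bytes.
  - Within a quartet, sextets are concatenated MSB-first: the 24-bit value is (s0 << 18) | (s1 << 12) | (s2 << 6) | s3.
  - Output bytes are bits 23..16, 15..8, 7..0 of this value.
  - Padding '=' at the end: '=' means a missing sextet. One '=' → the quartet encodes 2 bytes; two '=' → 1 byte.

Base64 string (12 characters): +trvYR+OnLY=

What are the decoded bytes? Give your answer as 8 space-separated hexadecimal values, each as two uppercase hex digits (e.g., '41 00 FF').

After char 0 ('+'=62): chars_in_quartet=1 acc=0x3E bytes_emitted=0
After char 1 ('t'=45): chars_in_quartet=2 acc=0xFAD bytes_emitted=0
After char 2 ('r'=43): chars_in_quartet=3 acc=0x3EB6B bytes_emitted=0
After char 3 ('v'=47): chars_in_quartet=4 acc=0xFADAEF -> emit FA DA EF, reset; bytes_emitted=3
After char 4 ('Y'=24): chars_in_quartet=1 acc=0x18 bytes_emitted=3
After char 5 ('R'=17): chars_in_quartet=2 acc=0x611 bytes_emitted=3
After char 6 ('+'=62): chars_in_quartet=3 acc=0x1847E bytes_emitted=3
After char 7 ('O'=14): chars_in_quartet=4 acc=0x611F8E -> emit 61 1F 8E, reset; bytes_emitted=6
After char 8 ('n'=39): chars_in_quartet=1 acc=0x27 bytes_emitted=6
After char 9 ('L'=11): chars_in_quartet=2 acc=0x9CB bytes_emitted=6
After char 10 ('Y'=24): chars_in_quartet=3 acc=0x272D8 bytes_emitted=6
Padding '=': partial quartet acc=0x272D8 -> emit 9C B6; bytes_emitted=8

Answer: FA DA EF 61 1F 8E 9C B6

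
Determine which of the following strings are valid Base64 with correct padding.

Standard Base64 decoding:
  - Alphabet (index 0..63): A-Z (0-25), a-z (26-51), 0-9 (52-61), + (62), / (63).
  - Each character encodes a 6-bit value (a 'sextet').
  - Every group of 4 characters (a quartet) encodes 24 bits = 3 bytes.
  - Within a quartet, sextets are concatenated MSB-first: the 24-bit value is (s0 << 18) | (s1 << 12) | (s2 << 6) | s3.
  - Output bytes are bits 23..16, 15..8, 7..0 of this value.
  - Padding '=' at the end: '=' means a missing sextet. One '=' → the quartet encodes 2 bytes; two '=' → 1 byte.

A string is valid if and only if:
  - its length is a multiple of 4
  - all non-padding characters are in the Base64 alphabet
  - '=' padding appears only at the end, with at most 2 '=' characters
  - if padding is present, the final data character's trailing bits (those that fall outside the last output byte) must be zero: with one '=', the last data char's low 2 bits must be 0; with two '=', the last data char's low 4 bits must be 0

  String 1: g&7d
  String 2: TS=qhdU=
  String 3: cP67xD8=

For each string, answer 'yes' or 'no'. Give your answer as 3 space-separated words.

String 1: 'g&7d' → invalid (bad char(s): ['&'])
String 2: 'TS=qhdU=' → invalid (bad char(s): ['=']; '=' in middle)
String 3: 'cP67xD8=' → valid

Answer: no no yes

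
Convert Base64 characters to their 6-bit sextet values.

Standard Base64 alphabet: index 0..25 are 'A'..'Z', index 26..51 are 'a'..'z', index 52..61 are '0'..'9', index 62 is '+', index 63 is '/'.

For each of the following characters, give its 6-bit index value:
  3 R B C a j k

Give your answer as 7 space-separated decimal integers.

Answer: 55 17 1 2 26 35 36

Derivation:
'3': 0..9 range, 52 + ord('3') − ord('0') = 55
'R': A..Z range, ord('R') − ord('A') = 17
'B': A..Z range, ord('B') − ord('A') = 1
'C': A..Z range, ord('C') − ord('A') = 2
'a': a..z range, 26 + ord('a') − ord('a') = 26
'j': a..z range, 26 + ord('j') − ord('a') = 35
'k': a..z range, 26 + ord('k') − ord('a') = 36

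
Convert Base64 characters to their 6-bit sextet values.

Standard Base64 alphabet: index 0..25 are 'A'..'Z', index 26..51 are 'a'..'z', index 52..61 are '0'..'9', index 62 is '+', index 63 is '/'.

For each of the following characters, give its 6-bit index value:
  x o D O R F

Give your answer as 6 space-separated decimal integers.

'x': a..z range, 26 + ord('x') − ord('a') = 49
'o': a..z range, 26 + ord('o') − ord('a') = 40
'D': A..Z range, ord('D') − ord('A') = 3
'O': A..Z range, ord('O') − ord('A') = 14
'R': A..Z range, ord('R') − ord('A') = 17
'F': A..Z range, ord('F') − ord('A') = 5

Answer: 49 40 3 14 17 5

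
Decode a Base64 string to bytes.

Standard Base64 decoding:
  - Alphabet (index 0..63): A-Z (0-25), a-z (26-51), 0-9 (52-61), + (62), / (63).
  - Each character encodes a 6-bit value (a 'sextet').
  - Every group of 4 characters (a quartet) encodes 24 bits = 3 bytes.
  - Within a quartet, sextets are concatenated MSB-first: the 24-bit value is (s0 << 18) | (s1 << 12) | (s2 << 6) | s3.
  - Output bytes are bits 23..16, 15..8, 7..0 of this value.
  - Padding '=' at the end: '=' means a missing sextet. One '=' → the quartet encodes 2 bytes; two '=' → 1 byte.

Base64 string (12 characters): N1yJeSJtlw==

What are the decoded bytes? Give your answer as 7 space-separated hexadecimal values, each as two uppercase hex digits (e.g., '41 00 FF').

After char 0 ('N'=13): chars_in_quartet=1 acc=0xD bytes_emitted=0
After char 1 ('1'=53): chars_in_quartet=2 acc=0x375 bytes_emitted=0
After char 2 ('y'=50): chars_in_quartet=3 acc=0xDD72 bytes_emitted=0
After char 3 ('J'=9): chars_in_quartet=4 acc=0x375C89 -> emit 37 5C 89, reset; bytes_emitted=3
After char 4 ('e'=30): chars_in_quartet=1 acc=0x1E bytes_emitted=3
After char 5 ('S'=18): chars_in_quartet=2 acc=0x792 bytes_emitted=3
After char 6 ('J'=9): chars_in_quartet=3 acc=0x1E489 bytes_emitted=3
After char 7 ('t'=45): chars_in_quartet=4 acc=0x79226D -> emit 79 22 6D, reset; bytes_emitted=6
After char 8 ('l'=37): chars_in_quartet=1 acc=0x25 bytes_emitted=6
After char 9 ('w'=48): chars_in_quartet=2 acc=0x970 bytes_emitted=6
Padding '==': partial quartet acc=0x970 -> emit 97; bytes_emitted=7

Answer: 37 5C 89 79 22 6D 97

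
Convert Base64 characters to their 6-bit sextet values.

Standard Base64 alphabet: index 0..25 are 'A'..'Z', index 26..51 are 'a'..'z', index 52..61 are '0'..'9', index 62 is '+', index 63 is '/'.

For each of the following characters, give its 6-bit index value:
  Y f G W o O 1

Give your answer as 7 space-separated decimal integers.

'Y': A..Z range, ord('Y') − ord('A') = 24
'f': a..z range, 26 + ord('f') − ord('a') = 31
'G': A..Z range, ord('G') − ord('A') = 6
'W': A..Z range, ord('W') − ord('A') = 22
'o': a..z range, 26 + ord('o') − ord('a') = 40
'O': A..Z range, ord('O') − ord('A') = 14
'1': 0..9 range, 52 + ord('1') − ord('0') = 53

Answer: 24 31 6 22 40 14 53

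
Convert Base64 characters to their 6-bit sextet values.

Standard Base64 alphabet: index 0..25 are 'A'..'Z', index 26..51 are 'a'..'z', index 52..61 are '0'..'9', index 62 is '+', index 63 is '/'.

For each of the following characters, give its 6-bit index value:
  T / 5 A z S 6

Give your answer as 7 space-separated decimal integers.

Answer: 19 63 57 0 51 18 58

Derivation:
'T': A..Z range, ord('T') − ord('A') = 19
'/': index 63
'5': 0..9 range, 52 + ord('5') − ord('0') = 57
'A': A..Z range, ord('A') − ord('A') = 0
'z': a..z range, 26 + ord('z') − ord('a') = 51
'S': A..Z range, ord('S') − ord('A') = 18
'6': 0..9 range, 52 + ord('6') − ord('0') = 58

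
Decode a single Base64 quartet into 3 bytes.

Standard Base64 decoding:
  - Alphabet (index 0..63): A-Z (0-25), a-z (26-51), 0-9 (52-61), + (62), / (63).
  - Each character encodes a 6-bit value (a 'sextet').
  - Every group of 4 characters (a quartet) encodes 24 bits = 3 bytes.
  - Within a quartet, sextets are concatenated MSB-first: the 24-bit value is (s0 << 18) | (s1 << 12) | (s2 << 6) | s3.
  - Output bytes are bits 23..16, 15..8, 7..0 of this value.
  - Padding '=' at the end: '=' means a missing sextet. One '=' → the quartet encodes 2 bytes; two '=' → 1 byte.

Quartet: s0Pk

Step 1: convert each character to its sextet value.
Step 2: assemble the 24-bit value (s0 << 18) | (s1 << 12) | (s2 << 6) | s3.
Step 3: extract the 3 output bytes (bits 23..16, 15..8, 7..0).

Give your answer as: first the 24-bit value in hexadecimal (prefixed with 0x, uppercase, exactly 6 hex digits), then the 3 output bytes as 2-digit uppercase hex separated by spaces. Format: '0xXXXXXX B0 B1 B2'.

Sextets: s=44, 0=52, P=15, k=36
24-bit: (44<<18) | (52<<12) | (15<<6) | 36
      = 0xB00000 | 0x034000 | 0x0003C0 | 0x000024
      = 0xB343E4
Bytes: (v>>16)&0xFF=B3, (v>>8)&0xFF=43, v&0xFF=E4

Answer: 0xB343E4 B3 43 E4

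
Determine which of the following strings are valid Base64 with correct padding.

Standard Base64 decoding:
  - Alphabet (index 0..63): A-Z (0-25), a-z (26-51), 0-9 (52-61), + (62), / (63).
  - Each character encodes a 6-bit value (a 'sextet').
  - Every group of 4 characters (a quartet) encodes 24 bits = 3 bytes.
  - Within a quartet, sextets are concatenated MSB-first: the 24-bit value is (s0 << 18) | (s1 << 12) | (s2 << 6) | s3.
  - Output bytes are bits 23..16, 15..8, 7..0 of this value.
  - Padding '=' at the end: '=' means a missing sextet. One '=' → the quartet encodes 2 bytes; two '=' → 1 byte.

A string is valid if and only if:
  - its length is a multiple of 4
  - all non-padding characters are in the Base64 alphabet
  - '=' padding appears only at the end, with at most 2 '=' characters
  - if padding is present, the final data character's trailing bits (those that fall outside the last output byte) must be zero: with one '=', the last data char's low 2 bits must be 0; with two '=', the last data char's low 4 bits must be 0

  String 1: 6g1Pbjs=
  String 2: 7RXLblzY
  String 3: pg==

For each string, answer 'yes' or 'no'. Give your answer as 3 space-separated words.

Answer: yes yes yes

Derivation:
String 1: '6g1Pbjs=' → valid
String 2: '7RXLblzY' → valid
String 3: 'pg==' → valid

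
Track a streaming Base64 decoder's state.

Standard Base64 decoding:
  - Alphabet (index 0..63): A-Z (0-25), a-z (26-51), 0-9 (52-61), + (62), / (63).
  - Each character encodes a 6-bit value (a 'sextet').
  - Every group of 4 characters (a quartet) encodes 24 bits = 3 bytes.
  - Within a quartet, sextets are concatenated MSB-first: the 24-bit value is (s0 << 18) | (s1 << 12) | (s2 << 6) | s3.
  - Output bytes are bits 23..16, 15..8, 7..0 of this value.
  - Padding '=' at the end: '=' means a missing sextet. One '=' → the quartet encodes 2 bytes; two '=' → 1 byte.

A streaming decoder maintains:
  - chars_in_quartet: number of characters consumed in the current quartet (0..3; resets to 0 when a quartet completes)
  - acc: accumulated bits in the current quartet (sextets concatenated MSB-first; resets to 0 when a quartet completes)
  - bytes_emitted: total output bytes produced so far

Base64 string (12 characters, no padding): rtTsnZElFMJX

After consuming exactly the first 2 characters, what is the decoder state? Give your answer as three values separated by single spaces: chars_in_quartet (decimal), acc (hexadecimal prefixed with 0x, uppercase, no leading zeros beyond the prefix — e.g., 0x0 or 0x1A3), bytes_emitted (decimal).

Answer: 2 0xAED 0

Derivation:
After char 0 ('r'=43): chars_in_quartet=1 acc=0x2B bytes_emitted=0
After char 1 ('t'=45): chars_in_quartet=2 acc=0xAED bytes_emitted=0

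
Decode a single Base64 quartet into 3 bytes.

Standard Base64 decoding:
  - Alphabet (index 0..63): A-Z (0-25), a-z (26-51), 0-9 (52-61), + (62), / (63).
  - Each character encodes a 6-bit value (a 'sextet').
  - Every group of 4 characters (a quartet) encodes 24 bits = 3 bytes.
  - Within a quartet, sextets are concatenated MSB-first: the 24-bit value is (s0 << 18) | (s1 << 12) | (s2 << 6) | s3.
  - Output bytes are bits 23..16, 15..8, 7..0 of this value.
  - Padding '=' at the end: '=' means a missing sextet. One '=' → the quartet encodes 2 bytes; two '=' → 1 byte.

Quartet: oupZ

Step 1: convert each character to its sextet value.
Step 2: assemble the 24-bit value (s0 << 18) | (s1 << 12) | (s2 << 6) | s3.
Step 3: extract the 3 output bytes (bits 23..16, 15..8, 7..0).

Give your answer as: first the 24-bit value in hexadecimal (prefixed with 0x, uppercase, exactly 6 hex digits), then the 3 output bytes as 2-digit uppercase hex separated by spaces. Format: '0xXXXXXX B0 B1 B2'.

Answer: 0xA2EA59 A2 EA 59

Derivation:
Sextets: o=40, u=46, p=41, Z=25
24-bit: (40<<18) | (46<<12) | (41<<6) | 25
      = 0xA00000 | 0x02E000 | 0x000A40 | 0x000019
      = 0xA2EA59
Bytes: (v>>16)&0xFF=A2, (v>>8)&0xFF=EA, v&0xFF=59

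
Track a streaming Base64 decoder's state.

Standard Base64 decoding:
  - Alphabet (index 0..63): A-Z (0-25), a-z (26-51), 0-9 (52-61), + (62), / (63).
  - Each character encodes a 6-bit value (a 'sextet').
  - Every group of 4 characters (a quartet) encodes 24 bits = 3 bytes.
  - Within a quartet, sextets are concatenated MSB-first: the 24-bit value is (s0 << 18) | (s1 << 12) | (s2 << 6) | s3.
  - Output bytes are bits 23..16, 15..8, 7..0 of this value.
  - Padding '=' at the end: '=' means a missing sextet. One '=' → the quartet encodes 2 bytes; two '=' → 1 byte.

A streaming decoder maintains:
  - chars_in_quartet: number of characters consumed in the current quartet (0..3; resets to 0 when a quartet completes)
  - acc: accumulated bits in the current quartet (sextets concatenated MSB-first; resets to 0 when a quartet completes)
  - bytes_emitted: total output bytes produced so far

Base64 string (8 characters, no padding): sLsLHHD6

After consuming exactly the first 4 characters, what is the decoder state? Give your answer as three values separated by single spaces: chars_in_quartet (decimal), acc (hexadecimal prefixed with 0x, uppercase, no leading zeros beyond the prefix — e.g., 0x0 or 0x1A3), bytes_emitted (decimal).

Answer: 0 0x0 3

Derivation:
After char 0 ('s'=44): chars_in_quartet=1 acc=0x2C bytes_emitted=0
After char 1 ('L'=11): chars_in_quartet=2 acc=0xB0B bytes_emitted=0
After char 2 ('s'=44): chars_in_quartet=3 acc=0x2C2EC bytes_emitted=0
After char 3 ('L'=11): chars_in_quartet=4 acc=0xB0BB0B -> emit B0 BB 0B, reset; bytes_emitted=3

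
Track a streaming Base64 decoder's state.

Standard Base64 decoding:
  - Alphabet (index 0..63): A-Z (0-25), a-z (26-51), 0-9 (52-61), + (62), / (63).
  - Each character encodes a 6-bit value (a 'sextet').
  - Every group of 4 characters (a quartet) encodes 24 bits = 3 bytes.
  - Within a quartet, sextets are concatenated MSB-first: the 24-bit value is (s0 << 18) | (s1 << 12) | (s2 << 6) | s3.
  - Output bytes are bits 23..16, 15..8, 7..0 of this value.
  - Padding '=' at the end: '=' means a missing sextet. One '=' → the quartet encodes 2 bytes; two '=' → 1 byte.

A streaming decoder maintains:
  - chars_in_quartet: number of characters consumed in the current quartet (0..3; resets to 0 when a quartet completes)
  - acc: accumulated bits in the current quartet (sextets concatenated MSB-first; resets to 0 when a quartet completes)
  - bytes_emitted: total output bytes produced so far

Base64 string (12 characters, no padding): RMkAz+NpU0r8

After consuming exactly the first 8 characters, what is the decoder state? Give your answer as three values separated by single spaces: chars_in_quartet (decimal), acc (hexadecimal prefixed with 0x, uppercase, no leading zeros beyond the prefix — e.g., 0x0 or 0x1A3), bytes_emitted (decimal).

Answer: 0 0x0 6

Derivation:
After char 0 ('R'=17): chars_in_quartet=1 acc=0x11 bytes_emitted=0
After char 1 ('M'=12): chars_in_quartet=2 acc=0x44C bytes_emitted=0
After char 2 ('k'=36): chars_in_quartet=3 acc=0x11324 bytes_emitted=0
After char 3 ('A'=0): chars_in_quartet=4 acc=0x44C900 -> emit 44 C9 00, reset; bytes_emitted=3
After char 4 ('z'=51): chars_in_quartet=1 acc=0x33 bytes_emitted=3
After char 5 ('+'=62): chars_in_quartet=2 acc=0xCFE bytes_emitted=3
After char 6 ('N'=13): chars_in_quartet=3 acc=0x33F8D bytes_emitted=3
After char 7 ('p'=41): chars_in_quartet=4 acc=0xCFE369 -> emit CF E3 69, reset; bytes_emitted=6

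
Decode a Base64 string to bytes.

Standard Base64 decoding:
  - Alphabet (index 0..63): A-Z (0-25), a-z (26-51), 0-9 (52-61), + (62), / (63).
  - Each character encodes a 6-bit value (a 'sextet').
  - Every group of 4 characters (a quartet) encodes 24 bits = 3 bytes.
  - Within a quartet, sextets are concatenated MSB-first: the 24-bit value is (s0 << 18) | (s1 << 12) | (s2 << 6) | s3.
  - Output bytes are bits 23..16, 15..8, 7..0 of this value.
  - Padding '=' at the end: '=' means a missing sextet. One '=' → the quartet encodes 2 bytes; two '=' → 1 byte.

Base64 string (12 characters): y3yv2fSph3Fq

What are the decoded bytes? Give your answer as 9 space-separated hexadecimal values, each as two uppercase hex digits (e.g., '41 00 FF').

After char 0 ('y'=50): chars_in_quartet=1 acc=0x32 bytes_emitted=0
After char 1 ('3'=55): chars_in_quartet=2 acc=0xCB7 bytes_emitted=0
After char 2 ('y'=50): chars_in_quartet=3 acc=0x32DF2 bytes_emitted=0
After char 3 ('v'=47): chars_in_quartet=4 acc=0xCB7CAF -> emit CB 7C AF, reset; bytes_emitted=3
After char 4 ('2'=54): chars_in_quartet=1 acc=0x36 bytes_emitted=3
After char 5 ('f'=31): chars_in_quartet=2 acc=0xD9F bytes_emitted=3
After char 6 ('S'=18): chars_in_quartet=3 acc=0x367D2 bytes_emitted=3
After char 7 ('p'=41): chars_in_quartet=4 acc=0xD9F4A9 -> emit D9 F4 A9, reset; bytes_emitted=6
After char 8 ('h'=33): chars_in_quartet=1 acc=0x21 bytes_emitted=6
After char 9 ('3'=55): chars_in_quartet=2 acc=0x877 bytes_emitted=6
After char 10 ('F'=5): chars_in_quartet=3 acc=0x21DC5 bytes_emitted=6
After char 11 ('q'=42): chars_in_quartet=4 acc=0x87716A -> emit 87 71 6A, reset; bytes_emitted=9

Answer: CB 7C AF D9 F4 A9 87 71 6A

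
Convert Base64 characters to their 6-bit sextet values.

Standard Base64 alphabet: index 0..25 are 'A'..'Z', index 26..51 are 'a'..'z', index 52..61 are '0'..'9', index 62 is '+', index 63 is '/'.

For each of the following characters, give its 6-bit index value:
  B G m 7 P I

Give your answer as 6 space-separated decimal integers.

'B': A..Z range, ord('B') − ord('A') = 1
'G': A..Z range, ord('G') − ord('A') = 6
'm': a..z range, 26 + ord('m') − ord('a') = 38
'7': 0..9 range, 52 + ord('7') − ord('0') = 59
'P': A..Z range, ord('P') − ord('A') = 15
'I': A..Z range, ord('I') − ord('A') = 8

Answer: 1 6 38 59 15 8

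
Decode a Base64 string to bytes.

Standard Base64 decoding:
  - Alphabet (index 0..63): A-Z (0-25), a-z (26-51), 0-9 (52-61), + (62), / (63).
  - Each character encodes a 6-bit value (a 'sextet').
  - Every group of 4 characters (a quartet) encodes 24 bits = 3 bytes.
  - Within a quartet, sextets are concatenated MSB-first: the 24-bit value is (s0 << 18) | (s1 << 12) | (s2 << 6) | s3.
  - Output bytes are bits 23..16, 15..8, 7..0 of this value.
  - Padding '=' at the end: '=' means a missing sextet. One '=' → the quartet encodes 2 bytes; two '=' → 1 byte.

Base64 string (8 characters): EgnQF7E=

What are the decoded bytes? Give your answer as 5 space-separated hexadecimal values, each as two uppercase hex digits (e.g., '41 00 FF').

After char 0 ('E'=4): chars_in_quartet=1 acc=0x4 bytes_emitted=0
After char 1 ('g'=32): chars_in_quartet=2 acc=0x120 bytes_emitted=0
After char 2 ('n'=39): chars_in_quartet=3 acc=0x4827 bytes_emitted=0
After char 3 ('Q'=16): chars_in_quartet=4 acc=0x1209D0 -> emit 12 09 D0, reset; bytes_emitted=3
After char 4 ('F'=5): chars_in_quartet=1 acc=0x5 bytes_emitted=3
After char 5 ('7'=59): chars_in_quartet=2 acc=0x17B bytes_emitted=3
After char 6 ('E'=4): chars_in_quartet=3 acc=0x5EC4 bytes_emitted=3
Padding '=': partial quartet acc=0x5EC4 -> emit 17 B1; bytes_emitted=5

Answer: 12 09 D0 17 B1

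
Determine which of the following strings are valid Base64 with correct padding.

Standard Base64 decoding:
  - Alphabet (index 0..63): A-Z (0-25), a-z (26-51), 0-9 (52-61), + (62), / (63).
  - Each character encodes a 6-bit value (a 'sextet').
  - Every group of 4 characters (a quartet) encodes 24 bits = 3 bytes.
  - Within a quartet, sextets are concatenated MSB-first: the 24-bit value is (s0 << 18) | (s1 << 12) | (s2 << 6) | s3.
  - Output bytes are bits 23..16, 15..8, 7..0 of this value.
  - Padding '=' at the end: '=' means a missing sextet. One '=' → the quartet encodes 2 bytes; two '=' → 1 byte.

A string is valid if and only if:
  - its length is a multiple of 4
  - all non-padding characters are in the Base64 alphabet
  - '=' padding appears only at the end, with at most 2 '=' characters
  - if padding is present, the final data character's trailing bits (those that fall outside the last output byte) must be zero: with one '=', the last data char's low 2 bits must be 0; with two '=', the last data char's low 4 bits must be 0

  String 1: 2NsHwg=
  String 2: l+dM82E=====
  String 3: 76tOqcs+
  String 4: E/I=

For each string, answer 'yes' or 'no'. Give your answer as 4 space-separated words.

Answer: no no yes yes

Derivation:
String 1: '2NsHwg=' → invalid (len=7 not mult of 4)
String 2: 'l+dM82E=====' → invalid (5 pad chars (max 2))
String 3: '76tOqcs+' → valid
String 4: 'E/I=' → valid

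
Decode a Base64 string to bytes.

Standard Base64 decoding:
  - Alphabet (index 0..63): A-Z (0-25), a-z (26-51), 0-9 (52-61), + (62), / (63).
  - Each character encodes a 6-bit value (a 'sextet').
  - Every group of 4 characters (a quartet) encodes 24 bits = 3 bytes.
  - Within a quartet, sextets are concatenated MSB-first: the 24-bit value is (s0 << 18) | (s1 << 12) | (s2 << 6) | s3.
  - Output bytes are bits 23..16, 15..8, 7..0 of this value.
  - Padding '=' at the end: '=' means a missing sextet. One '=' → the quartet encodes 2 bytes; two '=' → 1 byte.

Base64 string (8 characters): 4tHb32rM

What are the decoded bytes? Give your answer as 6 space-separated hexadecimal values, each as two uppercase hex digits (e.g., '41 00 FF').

After char 0 ('4'=56): chars_in_quartet=1 acc=0x38 bytes_emitted=0
After char 1 ('t'=45): chars_in_quartet=2 acc=0xE2D bytes_emitted=0
After char 2 ('H'=7): chars_in_quartet=3 acc=0x38B47 bytes_emitted=0
After char 3 ('b'=27): chars_in_quartet=4 acc=0xE2D1DB -> emit E2 D1 DB, reset; bytes_emitted=3
After char 4 ('3'=55): chars_in_quartet=1 acc=0x37 bytes_emitted=3
After char 5 ('2'=54): chars_in_quartet=2 acc=0xDF6 bytes_emitted=3
After char 6 ('r'=43): chars_in_quartet=3 acc=0x37DAB bytes_emitted=3
After char 7 ('M'=12): chars_in_quartet=4 acc=0xDF6ACC -> emit DF 6A CC, reset; bytes_emitted=6

Answer: E2 D1 DB DF 6A CC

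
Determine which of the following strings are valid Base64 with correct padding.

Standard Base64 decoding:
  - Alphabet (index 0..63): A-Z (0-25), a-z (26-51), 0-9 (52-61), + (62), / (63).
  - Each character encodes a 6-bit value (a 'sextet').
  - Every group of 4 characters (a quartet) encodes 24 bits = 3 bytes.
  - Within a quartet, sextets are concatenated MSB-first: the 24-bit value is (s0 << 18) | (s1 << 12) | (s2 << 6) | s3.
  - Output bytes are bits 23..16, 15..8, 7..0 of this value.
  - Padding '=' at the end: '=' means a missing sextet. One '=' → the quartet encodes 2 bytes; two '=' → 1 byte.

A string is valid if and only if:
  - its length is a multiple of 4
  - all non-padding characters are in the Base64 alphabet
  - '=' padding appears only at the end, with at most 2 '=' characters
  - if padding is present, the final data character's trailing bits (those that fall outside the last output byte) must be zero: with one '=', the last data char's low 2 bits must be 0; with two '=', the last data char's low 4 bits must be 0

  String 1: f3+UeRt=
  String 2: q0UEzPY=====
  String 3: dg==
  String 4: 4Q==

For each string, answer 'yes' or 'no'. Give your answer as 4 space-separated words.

String 1: 'f3+UeRt=' → invalid (bad trailing bits)
String 2: 'q0UEzPY=====' → invalid (5 pad chars (max 2))
String 3: 'dg==' → valid
String 4: '4Q==' → valid

Answer: no no yes yes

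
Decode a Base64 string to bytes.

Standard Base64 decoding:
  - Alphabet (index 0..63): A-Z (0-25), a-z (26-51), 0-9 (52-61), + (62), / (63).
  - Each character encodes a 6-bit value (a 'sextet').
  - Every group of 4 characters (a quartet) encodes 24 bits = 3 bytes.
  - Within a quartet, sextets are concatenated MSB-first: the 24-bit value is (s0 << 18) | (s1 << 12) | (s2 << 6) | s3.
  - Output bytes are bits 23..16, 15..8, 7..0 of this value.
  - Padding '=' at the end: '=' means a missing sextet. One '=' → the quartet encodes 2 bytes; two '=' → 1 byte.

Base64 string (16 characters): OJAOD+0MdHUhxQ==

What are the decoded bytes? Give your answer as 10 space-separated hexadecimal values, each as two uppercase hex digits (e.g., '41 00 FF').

After char 0 ('O'=14): chars_in_quartet=1 acc=0xE bytes_emitted=0
After char 1 ('J'=9): chars_in_quartet=2 acc=0x389 bytes_emitted=0
After char 2 ('A'=0): chars_in_quartet=3 acc=0xE240 bytes_emitted=0
After char 3 ('O'=14): chars_in_quartet=4 acc=0x38900E -> emit 38 90 0E, reset; bytes_emitted=3
After char 4 ('D'=3): chars_in_quartet=1 acc=0x3 bytes_emitted=3
After char 5 ('+'=62): chars_in_quartet=2 acc=0xFE bytes_emitted=3
After char 6 ('0'=52): chars_in_quartet=3 acc=0x3FB4 bytes_emitted=3
After char 7 ('M'=12): chars_in_quartet=4 acc=0xFED0C -> emit 0F ED 0C, reset; bytes_emitted=6
After char 8 ('d'=29): chars_in_quartet=1 acc=0x1D bytes_emitted=6
After char 9 ('H'=7): chars_in_quartet=2 acc=0x747 bytes_emitted=6
After char 10 ('U'=20): chars_in_quartet=3 acc=0x1D1D4 bytes_emitted=6
After char 11 ('h'=33): chars_in_quartet=4 acc=0x747521 -> emit 74 75 21, reset; bytes_emitted=9
After char 12 ('x'=49): chars_in_quartet=1 acc=0x31 bytes_emitted=9
After char 13 ('Q'=16): chars_in_quartet=2 acc=0xC50 bytes_emitted=9
Padding '==': partial quartet acc=0xC50 -> emit C5; bytes_emitted=10

Answer: 38 90 0E 0F ED 0C 74 75 21 C5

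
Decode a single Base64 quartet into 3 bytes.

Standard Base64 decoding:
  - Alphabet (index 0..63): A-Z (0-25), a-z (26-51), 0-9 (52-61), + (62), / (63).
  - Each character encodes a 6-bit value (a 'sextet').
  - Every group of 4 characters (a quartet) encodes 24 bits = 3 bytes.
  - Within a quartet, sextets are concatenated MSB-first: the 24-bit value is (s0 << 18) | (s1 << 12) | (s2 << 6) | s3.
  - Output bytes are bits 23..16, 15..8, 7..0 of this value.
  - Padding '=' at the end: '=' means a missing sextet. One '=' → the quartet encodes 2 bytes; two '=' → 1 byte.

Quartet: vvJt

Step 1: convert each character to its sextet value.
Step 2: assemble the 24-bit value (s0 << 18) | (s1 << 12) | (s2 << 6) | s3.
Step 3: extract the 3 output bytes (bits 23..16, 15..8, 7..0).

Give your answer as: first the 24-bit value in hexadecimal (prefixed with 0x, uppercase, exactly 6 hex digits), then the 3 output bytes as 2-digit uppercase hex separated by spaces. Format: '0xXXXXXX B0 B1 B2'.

Answer: 0xBEF26D BE F2 6D

Derivation:
Sextets: v=47, v=47, J=9, t=45
24-bit: (47<<18) | (47<<12) | (9<<6) | 45
      = 0xBC0000 | 0x02F000 | 0x000240 | 0x00002D
      = 0xBEF26D
Bytes: (v>>16)&0xFF=BE, (v>>8)&0xFF=F2, v&0xFF=6D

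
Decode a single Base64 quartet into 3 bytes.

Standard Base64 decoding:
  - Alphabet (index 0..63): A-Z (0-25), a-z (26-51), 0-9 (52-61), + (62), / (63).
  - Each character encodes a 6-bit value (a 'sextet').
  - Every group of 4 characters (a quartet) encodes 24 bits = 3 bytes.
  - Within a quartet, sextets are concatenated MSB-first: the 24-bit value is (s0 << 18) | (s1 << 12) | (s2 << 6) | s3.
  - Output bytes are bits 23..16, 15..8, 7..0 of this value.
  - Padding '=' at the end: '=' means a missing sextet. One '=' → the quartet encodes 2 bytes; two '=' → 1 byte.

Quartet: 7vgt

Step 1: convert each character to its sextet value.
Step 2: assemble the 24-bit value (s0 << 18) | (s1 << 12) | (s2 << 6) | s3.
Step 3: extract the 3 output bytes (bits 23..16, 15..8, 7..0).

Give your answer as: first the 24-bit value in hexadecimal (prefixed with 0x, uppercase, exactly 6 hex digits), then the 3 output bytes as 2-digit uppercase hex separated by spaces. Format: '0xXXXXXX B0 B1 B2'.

Sextets: 7=59, v=47, g=32, t=45
24-bit: (59<<18) | (47<<12) | (32<<6) | 45
      = 0xEC0000 | 0x02F000 | 0x000800 | 0x00002D
      = 0xEEF82D
Bytes: (v>>16)&0xFF=EE, (v>>8)&0xFF=F8, v&0xFF=2D

Answer: 0xEEF82D EE F8 2D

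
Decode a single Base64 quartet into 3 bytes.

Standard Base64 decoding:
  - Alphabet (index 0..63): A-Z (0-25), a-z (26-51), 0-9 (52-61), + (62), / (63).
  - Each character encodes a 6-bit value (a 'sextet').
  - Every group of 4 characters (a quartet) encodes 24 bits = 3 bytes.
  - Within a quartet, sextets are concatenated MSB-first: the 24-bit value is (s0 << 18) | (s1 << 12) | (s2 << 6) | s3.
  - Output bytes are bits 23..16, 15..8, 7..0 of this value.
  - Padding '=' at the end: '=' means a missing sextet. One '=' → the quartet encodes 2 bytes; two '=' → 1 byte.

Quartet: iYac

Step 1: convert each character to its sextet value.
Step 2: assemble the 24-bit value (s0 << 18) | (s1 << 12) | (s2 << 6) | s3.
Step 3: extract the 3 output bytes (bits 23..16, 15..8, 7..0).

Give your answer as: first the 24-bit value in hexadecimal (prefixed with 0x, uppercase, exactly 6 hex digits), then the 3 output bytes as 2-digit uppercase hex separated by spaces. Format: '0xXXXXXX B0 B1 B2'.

Sextets: i=34, Y=24, a=26, c=28
24-bit: (34<<18) | (24<<12) | (26<<6) | 28
      = 0x880000 | 0x018000 | 0x000680 | 0x00001C
      = 0x89869C
Bytes: (v>>16)&0xFF=89, (v>>8)&0xFF=86, v&0xFF=9C

Answer: 0x89869C 89 86 9C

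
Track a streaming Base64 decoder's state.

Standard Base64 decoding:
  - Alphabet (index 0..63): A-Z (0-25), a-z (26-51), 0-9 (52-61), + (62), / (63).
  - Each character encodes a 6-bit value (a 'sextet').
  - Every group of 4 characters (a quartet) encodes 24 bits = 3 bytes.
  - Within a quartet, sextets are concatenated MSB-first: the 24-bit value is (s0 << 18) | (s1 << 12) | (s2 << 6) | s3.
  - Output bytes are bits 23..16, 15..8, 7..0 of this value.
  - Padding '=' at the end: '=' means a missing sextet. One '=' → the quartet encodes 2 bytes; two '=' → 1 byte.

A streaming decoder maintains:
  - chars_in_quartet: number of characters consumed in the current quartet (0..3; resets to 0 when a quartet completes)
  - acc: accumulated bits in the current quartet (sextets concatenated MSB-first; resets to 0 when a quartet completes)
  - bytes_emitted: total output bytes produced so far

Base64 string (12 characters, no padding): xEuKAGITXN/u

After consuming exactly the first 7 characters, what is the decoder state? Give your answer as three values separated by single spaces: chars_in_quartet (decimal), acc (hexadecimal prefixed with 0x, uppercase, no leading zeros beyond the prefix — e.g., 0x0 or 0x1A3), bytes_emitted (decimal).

After char 0 ('x'=49): chars_in_quartet=1 acc=0x31 bytes_emitted=0
After char 1 ('E'=4): chars_in_quartet=2 acc=0xC44 bytes_emitted=0
After char 2 ('u'=46): chars_in_quartet=3 acc=0x3112E bytes_emitted=0
After char 3 ('K'=10): chars_in_quartet=4 acc=0xC44B8A -> emit C4 4B 8A, reset; bytes_emitted=3
After char 4 ('A'=0): chars_in_quartet=1 acc=0x0 bytes_emitted=3
After char 5 ('G'=6): chars_in_quartet=2 acc=0x6 bytes_emitted=3
After char 6 ('I'=8): chars_in_quartet=3 acc=0x188 bytes_emitted=3

Answer: 3 0x188 3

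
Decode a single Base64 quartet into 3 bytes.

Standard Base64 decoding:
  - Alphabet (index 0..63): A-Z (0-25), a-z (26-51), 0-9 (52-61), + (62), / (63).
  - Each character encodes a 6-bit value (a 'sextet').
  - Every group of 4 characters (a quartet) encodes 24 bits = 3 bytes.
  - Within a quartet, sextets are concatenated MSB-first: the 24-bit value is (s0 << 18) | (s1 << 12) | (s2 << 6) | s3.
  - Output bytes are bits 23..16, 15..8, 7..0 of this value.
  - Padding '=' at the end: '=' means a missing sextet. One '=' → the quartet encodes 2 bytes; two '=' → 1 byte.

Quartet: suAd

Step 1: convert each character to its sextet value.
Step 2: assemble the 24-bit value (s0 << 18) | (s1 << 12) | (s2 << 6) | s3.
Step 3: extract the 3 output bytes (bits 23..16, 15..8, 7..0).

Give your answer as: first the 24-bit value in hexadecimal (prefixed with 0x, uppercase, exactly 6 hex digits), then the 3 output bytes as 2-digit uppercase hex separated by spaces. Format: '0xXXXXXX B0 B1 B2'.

Answer: 0xB2E01D B2 E0 1D

Derivation:
Sextets: s=44, u=46, A=0, d=29
24-bit: (44<<18) | (46<<12) | (0<<6) | 29
      = 0xB00000 | 0x02E000 | 0x000000 | 0x00001D
      = 0xB2E01D
Bytes: (v>>16)&0xFF=B2, (v>>8)&0xFF=E0, v&0xFF=1D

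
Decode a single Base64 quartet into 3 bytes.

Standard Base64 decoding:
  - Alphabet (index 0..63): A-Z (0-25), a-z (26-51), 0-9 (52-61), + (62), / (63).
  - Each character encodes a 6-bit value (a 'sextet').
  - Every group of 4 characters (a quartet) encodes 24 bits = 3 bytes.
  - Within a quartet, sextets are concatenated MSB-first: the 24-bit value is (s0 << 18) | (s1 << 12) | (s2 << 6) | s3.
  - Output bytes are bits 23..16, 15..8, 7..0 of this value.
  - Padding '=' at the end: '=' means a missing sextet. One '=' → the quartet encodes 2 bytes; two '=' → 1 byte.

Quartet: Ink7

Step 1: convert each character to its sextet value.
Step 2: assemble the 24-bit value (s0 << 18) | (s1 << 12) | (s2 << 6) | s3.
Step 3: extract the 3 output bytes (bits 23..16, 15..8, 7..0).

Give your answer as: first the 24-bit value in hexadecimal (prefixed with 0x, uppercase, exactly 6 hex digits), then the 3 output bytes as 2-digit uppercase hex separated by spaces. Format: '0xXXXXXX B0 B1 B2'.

Answer: 0x22793B 22 79 3B

Derivation:
Sextets: I=8, n=39, k=36, 7=59
24-bit: (8<<18) | (39<<12) | (36<<6) | 59
      = 0x200000 | 0x027000 | 0x000900 | 0x00003B
      = 0x22793B
Bytes: (v>>16)&0xFF=22, (v>>8)&0xFF=79, v&0xFF=3B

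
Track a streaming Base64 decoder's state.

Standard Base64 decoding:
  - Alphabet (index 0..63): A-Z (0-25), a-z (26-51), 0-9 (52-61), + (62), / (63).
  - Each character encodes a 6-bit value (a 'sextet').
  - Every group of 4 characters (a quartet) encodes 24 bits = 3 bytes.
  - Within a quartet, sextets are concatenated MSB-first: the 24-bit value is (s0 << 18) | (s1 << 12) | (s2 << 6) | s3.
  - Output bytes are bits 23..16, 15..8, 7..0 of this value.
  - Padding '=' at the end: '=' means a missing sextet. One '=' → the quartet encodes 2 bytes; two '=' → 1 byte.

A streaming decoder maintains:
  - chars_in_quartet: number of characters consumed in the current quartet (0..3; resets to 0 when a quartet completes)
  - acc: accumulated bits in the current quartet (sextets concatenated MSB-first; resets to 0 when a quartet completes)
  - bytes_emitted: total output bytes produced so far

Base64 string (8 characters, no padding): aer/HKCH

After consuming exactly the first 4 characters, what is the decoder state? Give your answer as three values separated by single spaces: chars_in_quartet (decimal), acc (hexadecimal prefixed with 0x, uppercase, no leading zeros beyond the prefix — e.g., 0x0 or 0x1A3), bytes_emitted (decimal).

Answer: 0 0x0 3

Derivation:
After char 0 ('a'=26): chars_in_quartet=1 acc=0x1A bytes_emitted=0
After char 1 ('e'=30): chars_in_quartet=2 acc=0x69E bytes_emitted=0
After char 2 ('r'=43): chars_in_quartet=3 acc=0x1A7AB bytes_emitted=0
After char 3 ('/'=63): chars_in_quartet=4 acc=0x69EAFF -> emit 69 EA FF, reset; bytes_emitted=3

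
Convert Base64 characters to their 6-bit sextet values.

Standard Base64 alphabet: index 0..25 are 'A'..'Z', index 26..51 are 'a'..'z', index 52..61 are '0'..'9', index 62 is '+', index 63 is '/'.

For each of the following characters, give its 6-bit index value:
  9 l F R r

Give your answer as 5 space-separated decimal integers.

Answer: 61 37 5 17 43

Derivation:
'9': 0..9 range, 52 + ord('9') − ord('0') = 61
'l': a..z range, 26 + ord('l') − ord('a') = 37
'F': A..Z range, ord('F') − ord('A') = 5
'R': A..Z range, ord('R') − ord('A') = 17
'r': a..z range, 26 + ord('r') − ord('a') = 43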